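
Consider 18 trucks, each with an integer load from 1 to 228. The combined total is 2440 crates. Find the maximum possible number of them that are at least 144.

16

Suppose k of them are at least 144. Those contribute at least 144 each and the other 18 − k at least 1 each.
So the total is at least 144k + 1(18 − k) = 18 + 143k. This must be ≤ 2440, giving k ≤ 16.
k = 16 is achieved by 16 values at 144 and 2 at 1, total 2306; add 134 to one value (staying below 144) to reach 2440.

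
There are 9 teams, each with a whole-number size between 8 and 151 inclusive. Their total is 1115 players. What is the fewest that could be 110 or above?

4

Suppose at most 9 − j of them reach 110; then j values are ≤ 109 and the rest ≤ 151.
The total is then ≤ 109·j + 151·(9 − j) = 1359 − 42j. For this to be ≥ 1115 we need j ≤ 5, so at least 9 − 5 = 4 must reach 110.
Exactly 4 works: 4 values at 151 and 5 at 109 total 1149; lower one of the high values by 34 (still ≥ 110) to hit 1115.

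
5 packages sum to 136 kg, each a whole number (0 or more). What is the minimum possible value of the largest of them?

28

If every one of the 5 were at most 27, the total would be at most 5 × 27 = 135 < 136.
Equality holds with 1 value of 28 and 4 values of 27.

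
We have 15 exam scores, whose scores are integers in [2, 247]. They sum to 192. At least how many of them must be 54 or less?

12

Let j be the number exceeding 54. Then the total is ≥ 55·j + 2·(15 − j) = 30 + 53j.
So 53j ≤ 162 and j ≤ 3; hence at least 15 − 3 = 12 are ≤ 54.
Exactly 12 works: 12 values at 2 and 3 at 55 total 189; raise one of the low values by 3 (still ≤ 54) to hit 192.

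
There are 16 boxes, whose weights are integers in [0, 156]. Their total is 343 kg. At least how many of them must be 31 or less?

6

Let j be the number exceeding 31. Then the total is ≥ 32·j + 0·(16 − j) = 0 + 32j.
So 32j ≤ 343 and j ≤ 10; hence at least 16 − 10 = 6 are ≤ 31.
Exactly 6 works: 6 values at 0 and 10 at 32 total 320; raise one of the low values by 23 (still ≤ 31) to hit 343.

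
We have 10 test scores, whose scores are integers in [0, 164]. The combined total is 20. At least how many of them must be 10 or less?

Each value above 10 is at least 11, contributing at least 11 − 0 = 11 above the floor 0.
The sum exceeds the floor total 0 by 20, so at most ⌊20/11⌋ = 1 exceed 10, and at least 9 are ≤ 10.
Exactly 9 works: 9 values at 0 and 1 at 11 total 11; raise one of the low values by 9 (still ≤ 10) to hit 20.

9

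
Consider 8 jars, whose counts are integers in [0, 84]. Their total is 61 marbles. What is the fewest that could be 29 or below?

Each value above 29 is at least 30, contributing at least 30 − 0 = 30 above the floor 0.
The sum exceeds the floor total 0 by 61, so at most ⌊61/30⌋ = 2 exceed 29, and at least 6 are ≤ 29.
Exactly 6 works: 6 values at 0 and 2 at 30 total 60; raise one of the low values by 1 (still ≤ 29) to hit 61.

6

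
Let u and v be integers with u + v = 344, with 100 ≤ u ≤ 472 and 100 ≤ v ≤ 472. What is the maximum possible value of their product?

For a fixed sum, the product uv is largest when u and v are as close as possible.
Taking u = 172 and v = 172 (both in [100, 472]) gives uv = 29584.

29584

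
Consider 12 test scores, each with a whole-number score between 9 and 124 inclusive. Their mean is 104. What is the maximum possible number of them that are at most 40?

The total is 12 × 104 = 1248.
Suppose k of them are at most 40. Those contribute at most 40 each and the rest at most 124 each.
So the total is at most 40k + 124(12 − k) = 1488 − 84k. This must still be ≥ 1248, so k ≤ 2.
k = 2 is achieved by 2 values at 40 and 10 at 124, total 1320; lower one of the 124's by 72 (still > 40) to reach 1248.

2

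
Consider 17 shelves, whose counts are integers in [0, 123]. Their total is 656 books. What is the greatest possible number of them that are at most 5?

Each value at 5 or below falls at least 123 − 5 = 118 short of the ceiling 123.
The ceiling total is 17 × 123 = 2091, and we need 656, so at most ⌊(2091 − 656)/118⌋ = 12 can be that low.
k = 12 is achieved by 12 values at 5 and 5 at 123, total 675; lower one of the 123's by 19 (still > 5) to reach 656.

12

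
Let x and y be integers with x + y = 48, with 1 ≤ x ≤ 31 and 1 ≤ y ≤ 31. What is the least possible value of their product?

527

Since x + y is fixed, pushing one of them to its bound minimizes the product.
The extreme feasible split is x = 17, y = 31, giving xy = 527.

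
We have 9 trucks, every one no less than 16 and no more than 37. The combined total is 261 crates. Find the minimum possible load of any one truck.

16

To make one truck as small as possible, make the other 8 as large as possible.
The other 8 can take up 8 × 37 = 296 ≥ 261 − 16, so one truck can sit at its floor of 16.
Achievable: one at 16 and the other 8 totalling 245, which fits since 8 × 16 ≤ 245 ≤ 8 × 37.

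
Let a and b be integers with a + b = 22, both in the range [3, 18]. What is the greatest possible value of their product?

With a + b fixed, ab peaks when the two are closest together.
Taking a = 11 and b = 11 (both in [3, 18]) gives ab = 121.

121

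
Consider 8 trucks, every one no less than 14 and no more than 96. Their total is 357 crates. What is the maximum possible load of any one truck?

To make one truck as large as possible, make the other 7 as small as possible.
The other 7 contribute at least 7 × 14 = 98, leaving at most 357 − 98 = 259.
But each truck is capped at 96, so the maximum is 96.
Achievable: one at 96 and the other 7 totalling 261, which fits since 7 × 14 ≤ 261 ≤ 7 × 96.

96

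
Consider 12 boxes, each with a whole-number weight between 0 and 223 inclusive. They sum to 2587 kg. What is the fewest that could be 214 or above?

4

If only k of them are at least 214, the other 12 − k are at most 213, so the total is at most k·223 + (12 − k)·213.
This must reach 2587, so k·223 + (12 − k)·213 ≥ 2587, giving k ≥ 4.
Exactly 4 works: 4 values at 223 and 8 at 213 total 2596; lower one of the high values by 9 (still ≥ 214) to hit 2587.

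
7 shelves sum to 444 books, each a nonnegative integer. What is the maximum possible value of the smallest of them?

63

The average is 444/7 < 64, so some value is ≤ 63.
Taking 4 copies of 63 and 3 copies of 64 gives exactly 444, so 63 is attained.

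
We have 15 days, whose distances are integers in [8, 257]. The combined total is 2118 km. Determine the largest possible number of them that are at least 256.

8

Suppose k of them are at least 256. Those contribute at least 256 each and the other 15 − k at least 8 each.
So the total is at least 256k + 8(15 − k) = 120 + 248k. This must be ≤ 2118, giving k ≤ 8.
k = 8 is achieved by 8 values at 256 and 7 at 8, total 2104; add 14 to one value (staying below 256) to reach 2118.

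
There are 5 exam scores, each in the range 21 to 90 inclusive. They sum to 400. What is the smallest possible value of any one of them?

Minimizing one value means maximizing the remaining 4.
The other 4 contribute at most 4 × 90 = 360, leaving at least 400 − 360 = 40.
Since 40 ≥ 21, this is achievable: one at 40 and 4 at 90.

40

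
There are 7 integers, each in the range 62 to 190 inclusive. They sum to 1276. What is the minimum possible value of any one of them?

Minimizing one value means maximizing the remaining 6.
The other 6 contribute at most 6 × 190 = 1140, leaving at least 1276 − 1140 = 136.
Since 136 ≥ 62, this is achievable: one at 136 and 6 at 190.

136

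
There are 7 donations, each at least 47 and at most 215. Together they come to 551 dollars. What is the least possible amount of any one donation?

47

To make one donation as small as possible, make the other 6 as large as possible.
The other 6 can take up 6 × 215 = 1290 ≥ 551 − 47, so one donation can sit at its floor of 47.
Achievable: one at 47 and the other 6 totalling 504, which fits since 6 × 47 ≤ 504 ≤ 6 × 215.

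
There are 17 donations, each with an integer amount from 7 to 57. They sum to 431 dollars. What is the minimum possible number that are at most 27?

If only k of them are at most 27, the other 17 − k are at least 28, so the total is at least (17 − k)·28 + k·7.
This is ≤ 431, so (17 − k)·28 + 7k ≤ 431, which gives k ≥ 3.
Exactly 3 works: 3 values at 7 and 14 at 28 total 413; raise one of the low values by 18 (still ≤ 27) to hit 431.

3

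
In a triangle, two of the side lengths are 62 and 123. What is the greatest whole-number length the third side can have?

The third side must be less than 62 + 123 = 185.
The largest integer below 185 is 184.

184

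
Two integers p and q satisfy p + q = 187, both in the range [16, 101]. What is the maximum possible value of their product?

With p + q fixed, pq peaks when the two are closest together.
Taking p = 93 and q = 94 (both in [16, 101]) gives pq = 8742.

8742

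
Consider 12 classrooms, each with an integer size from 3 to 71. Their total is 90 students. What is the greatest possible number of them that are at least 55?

If k of the values are ≥ 55, the total is ≥ 55k + 3(12 − k).
Setting 55k + 3(12 − k) ≤ 90 gives 52k ≤ 54, so k ≤ 1.
k = 1 is achieved by 1 value at 55 and 11 at 3, total 88; add 2 to one value (staying below 55) to reach 90.

1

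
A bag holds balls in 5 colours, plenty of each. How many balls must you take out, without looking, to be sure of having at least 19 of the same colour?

In the worst case you draw 18 of each of the 5 colours: 5 × 18 = 90.
One more forces 19 of some colour, so 90 + 1 = 91.

91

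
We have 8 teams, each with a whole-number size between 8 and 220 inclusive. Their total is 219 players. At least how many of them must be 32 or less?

2

Let j be the number exceeding 32. Then the total is ≥ 33·j + 8·(8 − j) = 64 + 25j.
So 25j ≤ 155 and j ≤ 6; hence at least 8 − 6 = 2 are ≤ 32.
Exactly 2 works: 2 values at 8 and 6 at 33 total 214; raise one of the low values by 5 (still ≤ 32) to hit 219.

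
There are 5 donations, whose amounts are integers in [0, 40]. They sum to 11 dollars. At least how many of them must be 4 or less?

3

If only k of them are at most 4, the other 5 − k are at least 5, so the total is at least (5 − k)·5 + k·0.
This is ≤ 11, so (5 − k)·5 + 0k ≤ 11, which gives k ≥ 3.
Exactly 3 works: 3 values at 0 and 2 at 5 total 10; raise one of the low values by 1 (still ≤ 4) to hit 11.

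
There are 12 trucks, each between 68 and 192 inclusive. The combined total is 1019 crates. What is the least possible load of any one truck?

68

To make one truck as small as possible, make the other 11 as large as possible.
The other 11 can take up 11 × 192 = 2112 ≥ 1019 − 68, so one truck can sit at its floor of 68.
Achievable: one at 68 and the other 11 totalling 951, which fits since 11 × 68 ≤ 951 ≤ 11 × 192.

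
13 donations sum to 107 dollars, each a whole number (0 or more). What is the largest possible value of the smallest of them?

The 13 values sum to 107, so their minimum is at most ⌊107/13⌋ = 8.
Equality holds with 10 values of 8 and 3 values of 9.

8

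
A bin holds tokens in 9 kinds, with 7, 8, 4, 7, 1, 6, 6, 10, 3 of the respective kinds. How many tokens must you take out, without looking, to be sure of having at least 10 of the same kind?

52

In the worst case you take as many as possible of each kind without reaching 10: 7 + 8 + 4 + 7 + 1 + 6 + 6 + 9 + 3 = 51.
The next one must give 10 of some kind, so 51 + 1 = 52.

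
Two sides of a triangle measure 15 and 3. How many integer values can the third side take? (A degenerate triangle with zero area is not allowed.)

The triangle inequality gives |15 − 3| < c < 15 + 3, i.e. 12 < c < 18.
So c can be any integer from 13 to 17: 5 values.

5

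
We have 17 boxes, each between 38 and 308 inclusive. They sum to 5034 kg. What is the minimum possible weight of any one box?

To make one box as small as possible, make the other 16 as large as possible.
The other 16 contribute at most 16 × 308 = 4928, leaving at least 5034 − 4928 = 106.
Since 106 ≥ 38, this is achievable: one at 106 and 16 at 308.

106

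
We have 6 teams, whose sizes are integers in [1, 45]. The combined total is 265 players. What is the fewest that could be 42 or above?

Suppose at most 6 − j of them reach 42; then j values are ≤ 41 and the rest ≤ 45.
The total is then ≤ 41·j + 45·(6 − j) = 270 − 4j. For this to be ≥ 265 we need j ≤ 1, so at least 6 − 1 = 5 must reach 42.
Exactly 5 works: 5 values at 45 and 1 at 41 total 266; lower one of the high values by 1 (still ≥ 42) to hit 265.

5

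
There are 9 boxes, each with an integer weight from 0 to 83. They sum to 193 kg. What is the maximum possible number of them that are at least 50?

3

With k values at 50 or above and the rest at least 0, the sum is at least 0 + 50k.
Since the sum is 193, we need 50k ≤ 193, i.e. k ≤ 3.
k = 3 is achieved by 3 values at 50 and 6 at 0, total 150; add 43 to one value (staying below 50) to reach 193.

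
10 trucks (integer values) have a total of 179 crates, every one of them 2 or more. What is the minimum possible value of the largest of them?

The 10 values sum to 179, so their maximum is at least ⌈179/10⌉ = 18.
Equality holds with 9 values of 18 and 1 value of 17.

18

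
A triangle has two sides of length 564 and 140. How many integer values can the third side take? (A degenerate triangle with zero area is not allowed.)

The triangle inequality gives |564 − 140| < c < 564 + 140, i.e. 424 < c < 704.
So c can be any integer from 425 to 703: 279 values.

279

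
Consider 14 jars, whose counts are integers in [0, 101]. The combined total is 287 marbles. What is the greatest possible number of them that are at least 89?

3

With k values at 89 or above and the rest at least 0, the sum is at least 0 + 89k.
Since the sum is 287, we need 89k ≤ 287, i.e. k ≤ 3.
k = 3 is achieved by 3 values at 89 and 11 at 0, total 267; add 20 to one value (staying below 89) to reach 287.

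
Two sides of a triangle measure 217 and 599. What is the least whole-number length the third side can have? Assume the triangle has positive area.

383

The third side must exceed |217 − 599| = 382.
The smallest integer above 382 is 383.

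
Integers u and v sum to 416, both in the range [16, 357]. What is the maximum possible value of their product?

uv = u(416 − u) is maximized when u is as near 416/2 as the bounds allow.
Taking u = 208 and v = 208 (both in [16, 357]) gives uv = 43264.

43264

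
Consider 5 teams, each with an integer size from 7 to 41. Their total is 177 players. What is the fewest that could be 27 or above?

Suppose at most 5 − j of them reach 27; then j values are ≤ 26 and the rest ≤ 41.
The total is then ≤ 26·j + 41·(5 − j) = 205 − 15j. For this to be ≥ 177 we need j ≤ 1, so at least 5 − 1 = 4 must reach 27.
Exactly 4 works: 4 values at 41 and 1 at 26 total 190; lower one of the high values by 13 (still ≥ 27) to hit 177.

4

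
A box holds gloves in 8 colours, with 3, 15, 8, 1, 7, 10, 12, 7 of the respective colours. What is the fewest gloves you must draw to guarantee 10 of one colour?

54

In the worst case you take as many as possible of each colour without reaching 10: 3 + 9 + 8 + 1 + 7 + 9 + 9 + 7 = 53.
The next one must give 10 of some colour, so 53 + 1 = 54.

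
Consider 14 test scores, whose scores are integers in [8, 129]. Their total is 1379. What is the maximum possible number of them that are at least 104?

Suppose k of them are at least 104. Those contribute at least 104 each and the other 14 − k at least 8 each.
So the total is at least 104k + 8(14 − k) = 112 + 96k. This must be ≤ 1379, giving k ≤ 13.
k = 13 is achieved by 13 values at 104 and 1 at 8, total 1360; add 19 to one value (staying below 104) to reach 1379.

13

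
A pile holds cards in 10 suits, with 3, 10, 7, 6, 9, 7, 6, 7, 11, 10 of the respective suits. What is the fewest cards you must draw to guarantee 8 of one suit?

In the worst case you take as many as possible of each suit without reaching 8: 3 + 7 + 7 + 6 + 7 + 7 + 6 + 7 + 7 + 7 = 64.
The next one must give 8 of some suit, so 64 + 1 = 65.

65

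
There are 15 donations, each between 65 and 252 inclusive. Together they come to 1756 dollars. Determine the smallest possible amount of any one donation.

To make one donation as small as possible, make the other 14 as large as possible.
The other 14 can take up 14 × 252 = 3528 ≥ 1756 − 65, so one donation can sit at its floor of 65.
Achievable: one at 65 and the other 14 totalling 1691, which fits since 14 × 65 ≤ 1691 ≤ 14 × 252.

65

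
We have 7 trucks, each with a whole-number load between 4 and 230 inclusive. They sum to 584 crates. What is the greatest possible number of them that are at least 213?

2

With k values at 213 or above and the rest at least 4, the sum is at least 28 + 209k.
Since the sum is 584, we need 209k ≤ 556, i.e. k ≤ 2.
k = 2 is achieved by 2 values at 213 and 5 at 4, total 446; add 138 to one value (staying below 213) to reach 584.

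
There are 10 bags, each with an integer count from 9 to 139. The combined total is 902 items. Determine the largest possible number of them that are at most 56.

5

Suppose k of them are at most 56. Those contribute at most 56 each and the rest at most 139 each.
So the total is at most 56k + 139(10 − k) = 1390 − 83k. This must still be ≥ 902, so k ≤ 5.
k = 5 is achieved by 5 values at 56 and 5 at 139, total 975; lower one of the 139's by 73 (still > 56) to reach 902.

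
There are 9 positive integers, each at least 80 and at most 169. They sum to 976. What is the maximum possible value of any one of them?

169

Maximizing one value means minimizing the remaining 8.
The other 8 contribute at least 8 × 80 = 640, leaving at most 976 − 640 = 336.
But each integer is capped at 169, so the maximum is 169.
Achievable: one at 169 and the other 8 totalling 807, which fits since 8 × 80 ≤ 807 ≤ 8 × 169.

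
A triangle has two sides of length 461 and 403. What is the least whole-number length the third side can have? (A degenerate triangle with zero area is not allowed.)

59

The third side must exceed |461 − 403| = 58.
The smallest integer above 58 is 59.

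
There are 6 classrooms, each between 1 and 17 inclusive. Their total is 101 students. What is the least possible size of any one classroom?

To make one classroom as small as possible, make the other 5 as large as possible.
The other 5 contribute at most 5 × 17 = 85, leaving at least 101 − 85 = 16.
Since 16 ≥ 1, this is achievable: one at 16 and 5 at 17.

16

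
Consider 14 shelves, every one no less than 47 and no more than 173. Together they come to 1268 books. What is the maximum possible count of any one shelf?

To make one shelf as large as possible, make the other 13 as small as possible.
The other 13 contribute at least 13 × 47 = 611, leaving at most 1268 − 611 = 657.
But each shelf is capped at 173, so the maximum is 173.
Achievable: one at 173 and the other 13 totalling 1095, which fits since 13 × 47 ≤ 1095 ≤ 13 × 173.

173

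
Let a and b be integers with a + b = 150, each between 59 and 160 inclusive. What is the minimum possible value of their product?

For a fixed sum, ab is smallest when a and b are as far apart as possible.
At the endpoint a = 59, b = 150 − 59 = 91, so ab = 59 × 91 = 5369.

5369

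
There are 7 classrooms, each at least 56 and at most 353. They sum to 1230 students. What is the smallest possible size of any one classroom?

To make one classroom as small as possible, make the other 6 as large as possible.
The other 6 can take up 6 × 353 = 2118 ≥ 1230 − 56, so one classroom can sit at its floor of 56.
Achievable: one at 56 and the other 6 totalling 1174, which fits since 6 × 56 ≤ 1174 ≤ 6 × 353.

56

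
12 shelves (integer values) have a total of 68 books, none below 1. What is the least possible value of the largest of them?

6

The 12 values sum to 68, so their maximum is at least ⌈68/12⌉ = 6.
Taking 4 copies of 5 and 8 copies of 6 gives exactly 68, so 6 is attained.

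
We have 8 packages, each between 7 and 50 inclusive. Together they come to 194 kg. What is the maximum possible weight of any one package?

50

Maximizing one value means minimizing the remaining 7.
The other 7 contribute at least 7 × 7 = 49, leaving at most 194 − 49 = 145.
But each package is capped at 50, so the maximum is 50.
Achievable: one at 50 and the other 7 totalling 144, which fits since 7 × 7 ≤ 144 ≤ 7 × 50.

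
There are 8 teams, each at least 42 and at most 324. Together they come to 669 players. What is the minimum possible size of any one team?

42

To make one team as small as possible, make the other 7 as large as possible.
The other 7 can take up 7 × 324 = 2268 ≥ 669 − 42, so one team can sit at its floor of 42.
Achievable: one at 42 and the other 7 totalling 627, which fits since 7 × 42 ≤ 627 ≤ 7 × 324.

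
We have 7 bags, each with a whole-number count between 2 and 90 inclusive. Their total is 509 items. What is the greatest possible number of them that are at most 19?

1

Suppose k of them are at most 19. Those contribute at most 19 each and the rest at most 90 each.
So the total is at most 19k + 90(7 − k) = 630 − 71k. This must still be ≥ 509, so k ≤ 1.
k = 1 is achieved by 1 value at 19 and 6 at 90, total 559; lower one of the 90's by 50 (still > 19) to reach 509.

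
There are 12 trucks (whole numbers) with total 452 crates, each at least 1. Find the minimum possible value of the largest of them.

38

The average is 452/12 > 37, so not all 12 can be 37 or less; the largest is ≥ 38.
Taking 4 copies of 37 and 8 copies of 38 gives exactly 452, so 38 is attained.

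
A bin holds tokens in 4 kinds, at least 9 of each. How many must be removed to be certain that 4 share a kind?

In the worst case you draw 3 of each of the 4 kinds: 4 × 3 = 12.
One more forces 4 of some kind, so 12 + 1 = 13.

13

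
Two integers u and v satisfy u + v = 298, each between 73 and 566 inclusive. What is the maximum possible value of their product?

For a fixed sum, the product uv is largest when u and v are as close as possible.
Taking u = 149 and v = 149 (both in [73, 566]) gives uv = 22201.

22201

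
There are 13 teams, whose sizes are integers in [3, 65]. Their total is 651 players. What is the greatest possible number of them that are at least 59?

If k of the values are ≥ 59, the total is ≥ 59k + 3(13 − k).
Setting 59k + 3(13 − k) ≤ 651 gives 56k ≤ 612, so k ≤ 10.
k = 10 is achieved by 10 values at 59 and 3 at 3, total 599; add 52 to one value (staying below 59) to reach 651.

10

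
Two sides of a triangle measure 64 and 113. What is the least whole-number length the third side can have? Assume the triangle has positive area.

50

The third side must exceed |64 − 113| = 49.
The smallest integer above 49 is 50.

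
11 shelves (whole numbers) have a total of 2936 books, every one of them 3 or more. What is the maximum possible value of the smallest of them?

266

If every one of the 11 were at least 267, the total would be at least 11 × 267 = 2937 > 2936.
Taking 1 copy of 266 and 10 copies of 267 gives exactly 2936, so 266 is attained.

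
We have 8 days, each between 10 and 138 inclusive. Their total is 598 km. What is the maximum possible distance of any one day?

To make one day as large as possible, make the other 7 as small as possible.
The other 7 contribute at least 7 × 10 = 70, leaving at most 598 − 70 = 528.
But each day is capped at 138, so the maximum is 138.
Achievable: one at 138 and the other 7 totalling 460, which fits since 7 × 10 ≤ 460 ≤ 7 × 138.

138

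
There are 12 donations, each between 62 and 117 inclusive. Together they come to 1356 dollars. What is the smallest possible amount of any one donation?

To make one donation as small as possible, make the other 11 as large as possible.
The other 11 contribute at most 11 × 117 = 1287, leaving at least 1356 − 1287 = 69.
Since 69 ≥ 62, this is achievable: one at 69 and 11 at 117.

69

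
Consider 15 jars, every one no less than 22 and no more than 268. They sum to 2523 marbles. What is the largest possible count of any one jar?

268

Maximizing one value means minimizing the remaining 14.
The other 14 contribute at least 14 × 22 = 308, leaving at most 2523 − 308 = 2215.
But each jar is capped at 268, so the maximum is 268.
Achievable: one at 268 and the other 14 totalling 2255, which fits since 14 × 22 ≤ 2255 ≤ 14 × 268.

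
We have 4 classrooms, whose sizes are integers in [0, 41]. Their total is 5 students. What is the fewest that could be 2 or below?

3

If only k of them are at most 2, the other 4 − k are at least 3, so the total is at least (4 − k)·3 + k·0.
This is ≤ 5, so (4 − k)·3 + 0k ≤ 5, which gives k ≥ 3.
Exactly 3 works: 3 values at 0 and 1 at 3 total 3; raise one of the low values by 2 (still ≤ 2) to hit 5.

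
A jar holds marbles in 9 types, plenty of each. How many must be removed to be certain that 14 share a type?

You could draw 13 of every type without reaching 14 of any — 117 in all.
One more forces 14 of some type, so 117 + 1 = 118.

118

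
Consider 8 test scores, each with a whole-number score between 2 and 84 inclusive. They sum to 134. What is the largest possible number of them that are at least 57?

2

If k of the values are ≥ 57, the total is ≥ 57k + 2(8 − k).
Setting 57k + 2(8 − k) ≤ 134 gives 55k ≤ 118, so k ≤ 2.
k = 2 is achieved by 2 values at 57 and 6 at 2, total 126; add 8 to one value (staying below 57) to reach 134.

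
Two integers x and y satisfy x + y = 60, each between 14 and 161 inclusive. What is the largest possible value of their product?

For a fixed sum, the product xy is largest when x and y are as close as possible.
Taking x = 30 and y = 30 (both in [14, 161]) gives xy = 900.

900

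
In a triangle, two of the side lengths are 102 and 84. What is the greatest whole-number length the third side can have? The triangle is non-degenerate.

The third side must be less than 102 + 84 = 186.
The largest integer below 186 is 185.

185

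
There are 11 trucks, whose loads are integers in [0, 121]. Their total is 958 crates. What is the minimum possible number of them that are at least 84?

2

Suppose at most 11 − j of them reach 84; then j values are ≤ 83 and the rest ≤ 121.
The total is then ≤ 83·j + 121·(11 − j) = 1331 − 38j. For this to be ≥ 958 we need j ≤ 9, so at least 11 − 9 = 2 must reach 84.
Exactly 2 works: 2 values at 121 and 9 at 83 total 989; lower one of the high values by 31 (still ≥ 84) to hit 958.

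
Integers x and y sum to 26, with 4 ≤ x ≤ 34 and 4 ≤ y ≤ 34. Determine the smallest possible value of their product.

Since x + y is fixed, pushing one of them to its bound minimizes the product.
At the endpoint x = 4, y = 26 − 4 = 22, so xy = 4 × 22 = 88.

88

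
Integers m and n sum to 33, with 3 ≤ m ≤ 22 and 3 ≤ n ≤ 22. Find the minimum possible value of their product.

242

Since m + n is fixed, pushing one of them to its bound minimizes the product.
The extreme feasible split is m = 11, n = 22, giving mn = 242.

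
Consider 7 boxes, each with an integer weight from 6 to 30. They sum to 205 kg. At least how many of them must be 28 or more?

6

Each value short of 28 is at most 27, costing at least 30 − 27 = 3 against the maximum total of 210.
We can afford to lose at most 210 − 205 = 5, so at most ⌊5/3⌋ = 1 fall short, and at least 6 are ≥ 28.
Exactly 6 works: 6 values at 30 and 1 at 27 total 207; lower one of the high values by 2 (still ≥ 28) to hit 205.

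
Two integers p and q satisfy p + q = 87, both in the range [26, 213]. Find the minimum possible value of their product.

1586

For a fixed sum, pq is smallest when p and q are as far apart as possible.
At the endpoint p = 26, q = 87 − 26 = 61, so pq = 26 × 61 = 1586.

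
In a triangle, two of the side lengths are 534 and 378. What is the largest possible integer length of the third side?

911

The third side must be less than 534 + 378 = 912.
The largest integer below 912 is 911.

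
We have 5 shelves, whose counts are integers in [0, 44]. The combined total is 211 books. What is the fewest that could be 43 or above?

If only k of them are at least 43, the other 5 − k are at most 42, so the total is at most k·44 + (5 − k)·42.
This must reach 211, so k·44 + (5 − k)·42 ≥ 211, giving k ≥ 1.
Exactly 1 works: 1 value at 44 and 4 at 42 total 212; lower one of the high values by 1 (still ≥ 43) to hit 211.

1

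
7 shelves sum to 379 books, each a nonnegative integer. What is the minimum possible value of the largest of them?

If every one of the 7 were at most 54, the total would be at most 7 × 54 = 378 < 379.
Achievable: 1 of them at 55 and 6 at 54 total 379.

55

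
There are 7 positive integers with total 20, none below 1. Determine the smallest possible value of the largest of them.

3

The 7 values sum to 20, so their maximum is at least ⌈20/7⌉ = 3.
Equality holds with 6 values of 3 and 1 value of 2.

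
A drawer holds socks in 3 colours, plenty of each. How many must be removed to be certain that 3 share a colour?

In the worst case you draw 2 of each of the 3 colours: 3 × 2 = 6.
One more forces 3 of some colour, so 6 + 1 = 7.

7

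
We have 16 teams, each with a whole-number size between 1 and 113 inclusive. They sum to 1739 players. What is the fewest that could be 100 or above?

12

If only k of them are at least 100, the other 16 − k are at most 99, so the total is at most k·113 + (16 − k)·99.
This must reach 1739, so k·113 + (16 − k)·99 ≥ 1739, giving k ≥ 12.
Exactly 12 works: 12 values at 113 and 4 at 99 total 1752; lower one of the high values by 13 (still ≥ 100) to hit 1739.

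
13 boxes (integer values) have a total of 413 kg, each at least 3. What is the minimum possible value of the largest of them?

32

If every one of the 13 were at most 31, the total would be at most 13 × 31 = 403 < 413.
Achievable: 10 of them at 32 and 3 at 31 total 413.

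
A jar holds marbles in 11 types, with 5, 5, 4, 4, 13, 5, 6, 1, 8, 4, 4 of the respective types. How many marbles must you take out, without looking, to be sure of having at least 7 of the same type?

In the worst case you take as many as possible of each type without reaching 7: 5 + 5 + 4 + 4 + 6 + 5 + 6 + 1 + 6 + 4 + 4 = 50.
The next one must give 7 of some type, so 50 + 1 = 51.

51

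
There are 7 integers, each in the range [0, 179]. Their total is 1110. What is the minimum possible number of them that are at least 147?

Suppose at most 7 − j of them reach 147; then j values are ≤ 146 and the rest ≤ 179.
The total is then ≤ 146·j + 179·(7 − j) = 1253 − 33j. For this to be ≥ 1110 we need j ≤ 4, so at least 7 − 4 = 3 must reach 147.
Exactly 3 works: 3 values at 179 and 4 at 146 total 1121; lower one of the high values by 11 (still ≥ 147) to hit 1110.

3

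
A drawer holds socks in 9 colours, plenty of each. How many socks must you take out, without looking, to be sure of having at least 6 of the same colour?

You could draw 5 of every colour without reaching 6 of any — 45 in all.
One more forces 6 of some colour, so 45 + 1 = 46.

46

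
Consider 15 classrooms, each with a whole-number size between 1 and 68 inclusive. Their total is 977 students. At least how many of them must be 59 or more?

If only k of them are at least 59, the other 15 − k are at most 58, so the total is at most k·68 + (15 − k)·58.
This must reach 977, so k·68 + (15 − k)·58 ≥ 977, giving k ≥ 11.
Exactly 11 works: 11 values at 68 and 4 at 58 total 980; lower one of the high values by 3 (still ≥ 59) to hit 977.

11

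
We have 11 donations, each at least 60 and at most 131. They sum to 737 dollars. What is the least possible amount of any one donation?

60

To make one donation as small as possible, make the other 10 as large as possible.
The other 10 can take up 10 × 131 = 1310 ≥ 737 − 60, so one donation can sit at its floor of 60.
Achievable: one at 60 and the other 10 totalling 677, which fits since 10 × 60 ≤ 677 ≤ 10 × 131.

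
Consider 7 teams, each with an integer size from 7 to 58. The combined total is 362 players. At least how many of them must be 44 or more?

5

Suppose at most 7 − j of them reach 44; then j values are ≤ 43 and the rest ≤ 58.
The total is then ≤ 43·j + 58·(7 − j) = 406 − 15j. For this to be ≥ 362 we need j ≤ 2, so at least 7 − 2 = 5 must reach 44.
Exactly 5 works: 5 values at 58 and 2 at 43 total 376; lower one of the high values by 14 (still ≥ 44) to hit 362.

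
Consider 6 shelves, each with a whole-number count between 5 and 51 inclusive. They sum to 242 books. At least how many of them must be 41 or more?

Each value short of 41 is at most 40, costing at least 51 − 40 = 11 against the maximum total of 306.
We can afford to lose at most 306 − 242 = 64, so at most ⌊64/11⌋ = 5 fall short, and at least 1 are ≥ 41.
Exactly 1 works: 1 value at 51 and 5 at 40 total 251; lower one of the high values by 9 (still ≥ 41) to hit 242.

1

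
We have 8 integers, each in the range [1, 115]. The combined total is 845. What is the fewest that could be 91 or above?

5

Each value short of 91 is at most 90, costing at least 115 − 90 = 25 against the maximum total of 920.
We can afford to lose at most 920 − 845 = 75, so at most ⌊75/25⌋ = 3 fall short, and at least 5 are ≥ 91.
Exactly 5 works: 5 values at 115 and 3 at 90 total 845.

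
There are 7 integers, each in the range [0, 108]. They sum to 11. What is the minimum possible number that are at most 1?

2

Let j be the number exceeding 1. Then the total is ≥ 2·j + 0·(7 − j) = 0 + 2j.
So 2j ≤ 11 and j ≤ 5; hence at least 7 − 5 = 2 are ≤ 1.
Exactly 2 works: 2 values at 0 and 5 at 2 total 10; raise one of the low values by 1 (still ≤ 1) to hit 11.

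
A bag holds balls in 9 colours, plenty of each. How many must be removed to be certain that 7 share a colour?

You could draw 6 of every colour without reaching 7 of any — 54 in all.
One more forces 7 of some colour, so 54 + 1 = 55.

55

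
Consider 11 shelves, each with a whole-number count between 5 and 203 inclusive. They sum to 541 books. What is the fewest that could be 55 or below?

Each value above 55 is at least 56, contributing at least 56 − 5 = 51 above the floor 5.
The sum exceeds the floor total 55 by 486, so at most ⌊486/51⌋ = 9 exceed 55, and at least 2 are ≤ 55.
Exactly 2 works: 2 values at 5 and 9 at 56 total 514; raise one of the low values by 27 (still ≤ 55) to hit 541.

2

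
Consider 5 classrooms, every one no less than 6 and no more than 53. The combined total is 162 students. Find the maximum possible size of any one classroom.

Maximizing one value means minimizing the remaining 4.
The other 4 contribute at least 4 × 6 = 24, leaving at most 162 − 24 = 138.
But each classroom is capped at 53, so the maximum is 53.
Achievable: one at 53 and the other 4 totalling 109, which fits since 4 × 6 ≤ 109 ≤ 4 × 53.

53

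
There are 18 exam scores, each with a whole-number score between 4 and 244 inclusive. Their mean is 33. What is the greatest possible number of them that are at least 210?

The total is 18 × 33 = 594.
Suppose k of them are at least 210. Those contribute at least 210 each and the other 18 − k at least 4 each.
So the total is at least 210k + 4(18 − k) = 72 + 206k. This must be ≤ 594, giving k ≤ 2.
k = 2 is achieved by 2 values at 210 and 16 at 4, total 484; add 110 to one value (staying below 210) to reach 594.

2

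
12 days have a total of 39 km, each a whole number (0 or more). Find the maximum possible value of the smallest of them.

3

The average is 39/12 < 4, so some value is ≤ 3.
Taking 9 copies of 3 and 3 copies of 4 gives exactly 39, so 3 is attained.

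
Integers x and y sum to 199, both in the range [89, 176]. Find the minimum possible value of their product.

9790

Since x + y is fixed, pushing one of them to its bound minimizes the product.
The extreme feasible split is x = 89, y = 110, giving xy = 9790.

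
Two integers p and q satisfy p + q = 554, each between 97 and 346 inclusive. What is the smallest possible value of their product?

For a fixed sum, pq is smallest when p and q are as far apart as possible.
At the endpoint p = 208, q = 554 − 208 = 346, so pq = 208 × 346 = 71968.

71968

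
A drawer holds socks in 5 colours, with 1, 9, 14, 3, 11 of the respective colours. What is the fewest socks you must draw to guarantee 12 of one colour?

36

In the worst case you take as many as possible of each colour without reaching 12: 1 + 9 + 11 + 3 + 11 = 35.
The next one must give 12 of some colour, so 35 + 1 = 36.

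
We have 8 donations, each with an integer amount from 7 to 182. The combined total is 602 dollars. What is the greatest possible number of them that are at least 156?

3

Suppose k of them are at least 156. Those contribute at least 156 each and the other 8 − k at least 7 each.
So the total is at least 156k + 7(8 − k) = 56 + 149k. This must be ≤ 602, giving k ≤ 3.
k = 3 is achieved by 3 values at 156 and 5 at 7, total 503; add 99 to one value (staying below 156) to reach 602.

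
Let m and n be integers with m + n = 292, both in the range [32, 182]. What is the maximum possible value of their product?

21316

With m + n fixed, mn peaks when the two are closest together.
Taking m = 146 and n = 146 (both in [32, 182]) gives mn = 21316.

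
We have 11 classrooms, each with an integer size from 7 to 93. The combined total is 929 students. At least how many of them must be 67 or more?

8

Suppose at most 11 − j of them reach 67; then j values are ≤ 66 and the rest ≤ 93.
The total is then ≤ 66·j + 93·(11 − j) = 1023 − 27j. For this to be ≥ 929 we need j ≤ 3, so at least 11 − 3 = 8 must reach 67.
Exactly 8 works: 8 values at 93 and 3 at 66 total 942; lower one of the high values by 13 (still ≥ 67) to hit 929.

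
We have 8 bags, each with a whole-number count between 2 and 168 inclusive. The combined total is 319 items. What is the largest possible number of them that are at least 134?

2

Suppose k of them are at least 134. Those contribute at least 134 each and the other 8 − k at least 2 each.
So the total is at least 134k + 2(8 − k) = 16 + 132k. This must be ≤ 319, giving k ≤ 2.
k = 2 is achieved by 2 values at 134 and 6 at 2, total 280; add 39 to one value (staying below 134) to reach 319.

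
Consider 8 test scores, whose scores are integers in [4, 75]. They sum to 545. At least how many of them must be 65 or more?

3

If only k of them are at least 65, the other 8 − k are at most 64, so the total is at most k·75 + (8 − k)·64.
This must reach 545, so k·75 + (8 − k)·64 ≥ 545, giving k ≥ 3.
Exactly 3 works: 3 values at 75 and 5 at 64 total 545.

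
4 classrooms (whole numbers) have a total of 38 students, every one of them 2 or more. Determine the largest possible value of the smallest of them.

The average is 38/4 < 10, so some value is ≤ 9.
Achievable: 2 of them at 9 and 2 at 10 total 38.

9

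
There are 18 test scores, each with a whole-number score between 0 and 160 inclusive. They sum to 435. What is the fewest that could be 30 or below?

Let j be the number exceeding 30. Then the total is ≥ 31·j + 0·(18 − j) = 0 + 31j.
So 31j ≤ 435 and j ≤ 14; hence at least 18 − 14 = 4 are ≤ 30.
Exactly 4 works: 4 values at 0 and 14 at 31 total 434; raise one of the low values by 1 (still ≤ 30) to hit 435.

4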